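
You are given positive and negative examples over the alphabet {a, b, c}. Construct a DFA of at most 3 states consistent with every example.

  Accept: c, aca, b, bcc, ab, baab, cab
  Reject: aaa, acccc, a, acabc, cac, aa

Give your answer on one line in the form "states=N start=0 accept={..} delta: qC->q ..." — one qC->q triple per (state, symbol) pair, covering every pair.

states=2 start=0 accept={1} delta: 0a->0 0b->1 0c->1 1a->1 1b->1 1c->0

State merging on the prefix tree: take the shortest (then alphabetical) example prefix whose next move is undefined and point that move at state 0, else 1, else 2, ...; a target is out if some Accept/Reject pair would then sit in one state with the same input left (inseparable). If every existing state is out, open a new one.
a: 0a undefined. 0a->0: ok.
b: 0b undefined. 0b->0: no, b/aaa meet in 0. Open state 1: 0b->1.
c: 0c undefined. 0c->0: no, c/aaa meet in 0. 0c->1: ok.
ba: 1a undefined. 1a->0: no, c/cac meet in 1. 1a->1: ok.
bc: 1c undefined. 1c->0: ok.
cab: 1b undefined. 1b->0: no, c/acabc meet in 1. 1b->1: ok.
All examples now run through 2 states with every (state, symbol) defined. Accept strings end in {1}, Reject strings end in {0}; accept={1}.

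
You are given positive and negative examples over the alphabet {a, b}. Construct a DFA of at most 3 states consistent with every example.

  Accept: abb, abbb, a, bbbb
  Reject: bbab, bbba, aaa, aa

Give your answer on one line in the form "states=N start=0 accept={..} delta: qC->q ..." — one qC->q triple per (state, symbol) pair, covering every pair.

Fold the examples into a partial DFA from state 0: repeatedly fix the first undefined (state, symbol) met by the shortest-then-alphabetical prefix, trying targets in increasing order and rejecting any under which an Accept and a Reject string meet in one state with the same remainder; add a state when all current targets are rejected. Accepting states are where Accept strings end.
a: 0a undefined. 0a->0: no, a/aaa meet in 0. Open state 1: 0a->1.
b: 0b undefined. 0b->0: no, a/bbba meet in 1. 0b->1: ok.
aa: 1a undefined. 1a->0: no, a/aaa meet in 1. 1a->1: no, a/aaa meet in 1. Open state 2: 1a->2.
ab: 1b undefined. 1b->0: no, abbb/bbab meet in 0. 1b->1: ok.
aaa: 2a undefined. 2a->0: ok.
bbab: 2b undefined. 2b->0: ok.
All examples now run through 3 states with every (state, symbol) defined. Accept strings end in {1}, Reject strings end in {0,2}; accept={1}.

states=3 start=0 accept={1} delta: 0a->1 0b->1 1a->2 1b->1 2a->0 2b->0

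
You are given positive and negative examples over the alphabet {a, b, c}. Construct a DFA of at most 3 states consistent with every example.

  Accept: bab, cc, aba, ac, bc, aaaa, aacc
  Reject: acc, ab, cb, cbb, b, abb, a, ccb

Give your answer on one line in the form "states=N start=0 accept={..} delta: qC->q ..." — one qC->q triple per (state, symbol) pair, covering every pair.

State merging on the prefix tree: take the shortest (then alphabetical) example prefix whose next move is undefined and point that move at state 0, else 1, else 2, ...; a target is out if some Accept/Reject pair would then sit in one state with the same input left (inseparable). If every existing state is out, open a new one.
a: 0a undefined. 0a->0: no, cc/acc meet in 0 with "cc" left. Open state 1: 0a->1.
b: 0b undefined. 0b->0: no, bab/ab meet in 1 with "b" left. 0b->1: ok.
c: 0c undefined. 0c->0: ok.
aa: 1a undefined. 1a->0: no, bab/cb meet in 1. 1a->1: no, bab/ab meet in 1 with "b" left. Open state 2: 1a->2.
ab: 1b undefined. 1b->0: no, cc/ab meet in 0. 1b->1: ok.
ac: 1c undefined. 1c->0: no, cc/acc meet in 0. 1c->1: no, ac/acc meet in 1. 1c->2: ok.
aaa: 2a undefined. 2a->0: no, aaaa/ab meet in 1. 2a->1: ok.
aac: 2c undefined. 2c->0: no, cc/acc meet in 0. 2c->1: ok.
bab: 2b undefined. 2b->0: ok.
All examples now run through 3 states with every (state, symbol) defined. Accept strings end in {0,2}, Reject strings end in {1}; accept={0,2}.

states=3 start=0 accept={0,2} delta: 0a->1 0b->1 0c->0 1a->2 1b->1 1c->2 2a->1 2b->0 2c->1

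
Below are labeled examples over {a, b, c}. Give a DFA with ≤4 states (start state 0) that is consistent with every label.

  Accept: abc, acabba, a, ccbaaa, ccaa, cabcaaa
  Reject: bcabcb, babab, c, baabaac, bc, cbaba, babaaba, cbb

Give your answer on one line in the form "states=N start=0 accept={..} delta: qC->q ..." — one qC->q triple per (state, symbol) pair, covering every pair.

states=3 start=0 accept={1} delta: 0a->1 0b->0 0c->0 1a->1 1b->2 1c->0 2a->0 2b->0 2c->1

Fold the examples into a partial DFA from state 0: repeatedly fix the first undefined (state, symbol) met by the shortest-then-alphabetical prefix, trying targets in increasing order and rejecting any under which an Accept and a Reject string meet in one state with the same remainder; add a state when all current targets are rejected. Accepting states are where Accept strings end.
a: 0a undefined. 0a->0: no, abc/bc meet in 0 with "bc" left. Open state 1: 0a->1.
b: 0b undefined. 0b->0: ok.
c: 0c undefined. 0c->0: ok.
ab: 1b undefined. 1b->0: no, abc/bcabcb meet in 0. 1b->1: no, ccaa/cbaba meet in 1 with "a" left. Open state 2: 1b->2.
ac: 1c undefined. 1c->0: ok.
abc: 2c undefined. 2c->0: no, abc/bcabcb meet in 0. 2c->1: ok.
baa: 1a undefined. 1a->0: no, ccaa/c meet in 0. 1a->1: ok.
baba: 2a undefined. 2a->0: ok.
acabb: 2b undefined. 2b->0: ok.
All examples now run through 3 states with every (state, symbol) defined. Accept strings end in {1}, Reject strings end in {0,2}; accept={1}.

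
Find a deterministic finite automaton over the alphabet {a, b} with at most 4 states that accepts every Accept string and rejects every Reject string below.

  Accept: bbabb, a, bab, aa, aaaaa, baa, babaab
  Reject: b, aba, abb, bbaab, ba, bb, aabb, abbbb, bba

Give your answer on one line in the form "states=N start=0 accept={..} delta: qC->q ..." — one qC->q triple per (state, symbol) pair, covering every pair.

State merging on the prefix tree: take the shortest (then alphabetical) example prefix whose next move is undefined and point that move at state 0, else 1, else 2, ...; a target is out if some Accept/Reject pair would then sit in one state with the same input left (inseparable). If every existing state is out, open a new one.
a: 0a undefined. 0a->0: ok.
b: 0b undefined. 0b->0: no, bbabb/b meet in 0. Open state 1: 0b->1.
ba: 1a undefined. 1a->0: no, a/aba meet in 0. 1a->1: no, bab/abb meet in 1 with "b" left. Open state 2: 1a->2.
bb: 1b undefined. 1b->0: no, bbabb/abb meet in 0. 1b->1: ok.
baa: 2a undefined. 2a->0: ok.
bab: 2b undefined. 2b->0: no, bbabb/b meet in 1. 2b->1: no, bbabb/b meet in 1. 2b->2: no, bbabb/aba meet in 2. Open state 3: 2b->3.
baba: 3a undefined. 3a->0: no, babaab/b meet in 1. 3a->1: ok.
bbabb: 3b undefined. 3b->0: ok.
All examples now run through 4 states with every (state, symbol) defined. Accept strings end in {0,3}, Reject strings end in {1,2}; accept={0,3}.

states=4 start=0 accept={0,3} delta: 0a->0 0b->1 1a->2 1b->1 2a->0 2b->3 3a->1 3b->0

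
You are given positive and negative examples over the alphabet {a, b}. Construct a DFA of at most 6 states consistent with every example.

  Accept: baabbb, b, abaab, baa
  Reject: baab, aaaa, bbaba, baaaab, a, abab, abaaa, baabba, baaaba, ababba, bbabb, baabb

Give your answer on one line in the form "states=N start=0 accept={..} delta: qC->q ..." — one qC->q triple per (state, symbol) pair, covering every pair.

State merging on the prefix tree: take the shortest (then alphabetical) example prefix whose next move is undefined and point that move at state 0, else 1, else 2, ...; a target is out if some Accept/Reject pair would then sit in one state with the same input left (inseparable). If every existing state is out, open a new one.
a: 0a undefined. 0a->0: no, abaab/baab meet in 0 with "baab" left. Open state 1: 0a->1.
b: 0b undefined. 0b->0: ok.
aa: 1a undefined. 1a->0: no, baabbb/baab meet in 0. 1a->1: no, baa/aaaa meet in 1. Open state 2: 1a->2.
ab: 1b undefined. 1b->0: no, b/abab meet in 0. 1b->1: no, baa/bbaba meet in 2. 1b->2: no, abaab/baaaab meet in 2 with "aab" left. Open state 3: 1b->3.
aaa: 2a undefined. 2a->0: ok.
aba: 3a undefined. 3a->0: no, b/bbaba meet in 0. 3a->1: no, b/abaaa meet in 0. 3a->2: no, baa/bbaba meet in 2. 3a->3: no, abaab/abab meet in 3 with "b" left. Open state 4: 3a->4.
abaa: 4a undefined. 4a->0: ok.
abab: 4b undefined. 4b->0: no, b/abab meet in 0. 4b->1: ok.
baab: 2b undefined. 2b->0: no, baabbb/baab meet in 0. 2b->1: no, baabbb/bbabb meet in 3 with "b" left. 2b->2: no, baabbb/baab meet in 2. 2b->3: ok.
baabb: 3b undefined. 3b->0: no, baabbb/bbabb meet in 0. 3b->1: no, baabbb/baab meet in 3. 3b->2: no, baabbb/baab meet in 3. 3b->3: no, baabbb/baab meet in 3. 3b->4: no, baabbb/aaaa meet in 1. Open state 5: 3b->5.
baabba: 5a undefined. 5a->0: no, b/baabba meet in 0. 5a->1: ok.
baabbb: 5b undefined. 5b->0: ok.
All examples now run through 6 states with every (state, symbol) defined. Accept strings end in {0,2}, Reject strings end in {1,3,4,5}; accept={0,2}.

states=6 start=0 accept={0,2} delta: 0a->1 0b->0 1a->2 1b->3 2a->0 2b->3 3a->4 3b->5 4a->0 4b->1 5a->1 5b->0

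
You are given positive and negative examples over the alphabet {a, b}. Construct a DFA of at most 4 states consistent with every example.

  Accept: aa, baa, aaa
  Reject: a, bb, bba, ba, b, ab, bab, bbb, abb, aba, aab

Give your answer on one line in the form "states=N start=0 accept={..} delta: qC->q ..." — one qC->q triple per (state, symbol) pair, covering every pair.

Grow the machine one transition at a time. Run the examples from 0; the earliest place one falls off (shortest prefix, ties alphabetical) gets sent to the lowest-numbered state that keeps every Accept/Reject pair distinguishable — a pair clashes when both reach the same state with identical unread suffix — and to a fresh state only if none does.
a: 0a undefined. 0a->0: no, aa/a meet in 0. Open state 1: 0a->1.
b: 0b undefined. 0b->0: ok.
aa: 1a undefined. 1a->0: no, aa/bb meet in 0. 1a->1: no, aa/a meet in 1. Open state 2: 1a->2.
ab: 1b undefined. 1b->0: ok.
aaa: 2a undefined. 2a->0: no, aaa/bb meet in 0. 2a->1: no, aaa/a meet in 1. 2a->2: ok.
aab: 2b undefined. 2b->0: ok.
All examples now run through 3 states with every (state, symbol) defined. Accept strings end in {2}, Reject strings end in {0,1}; accept={2}.

states=3 start=0 accept={2} delta: 0a->1 0b->0 1a->2 1b->0 2a->2 2b->0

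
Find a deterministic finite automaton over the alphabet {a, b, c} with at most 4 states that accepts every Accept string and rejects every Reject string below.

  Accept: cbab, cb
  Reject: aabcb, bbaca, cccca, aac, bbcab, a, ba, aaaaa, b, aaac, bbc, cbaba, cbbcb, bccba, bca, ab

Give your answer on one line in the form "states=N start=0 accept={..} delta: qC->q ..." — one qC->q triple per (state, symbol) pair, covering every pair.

states=3 start=0 accept={2} delta: 0a->0 0b->1 0c->1 1a->0 1b->2 1c->0 2a->1 2b->1 2c->0

Grow the machine one transition at a time. Run the examples from 0; the earliest place one falls off (shortest prefix, ties alphabetical) gets sent to the lowest-numbered state that keeps every Accept/Reject pair distinguishable — a pair clashes when both reach the same state with identical unread suffix — and to a fresh state only if none does.
a: 0a undefined. 0a->0: ok.
b: 0b undefined. 0b->0: no, cb/aabcb meet in 0 with "cb" left. Open state 1: 0b->1.
c: 0c undefined. 0c->0: no, cb/b meet in 1. 0c->1: ok.
ba: 1a undefined. 1a->0: ok.
bb: 1b undefined. 1b->0: no, cbab/aac meet in 1. 1b->1: no, cbab/aac meet in 1. Open state 2: 1b->2.
bc: 1c undefined. 1c->0: ok.
bba: 2a undefined. 2a->0: no, cbab/aabcb meet in 1. 2a->1: ok.
bbc: 2c undefined. 2c->0: ok.
cbb: 2b undefined. 2b->0: no, cbab/cbbcb meet in 2. 2b->1: ok.
All examples now run through 3 states with every (state, symbol) defined. Accept strings end in {2}, Reject strings end in {0,1}; accept={2}.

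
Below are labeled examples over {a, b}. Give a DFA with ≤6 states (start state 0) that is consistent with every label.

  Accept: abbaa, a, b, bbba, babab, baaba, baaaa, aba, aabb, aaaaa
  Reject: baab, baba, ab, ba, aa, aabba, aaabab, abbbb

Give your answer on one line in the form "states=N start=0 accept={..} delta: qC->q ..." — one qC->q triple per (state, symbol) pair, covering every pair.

Fold the examples into a partial DFA from state 0: repeatedly fix the first undefined (state, symbol) met by the shortest-then-alphabetical prefix, trying targets in increasing order and rejecting any under which an Accept and a Reject string meet in one state with the same remainder; add a state when all current targets are rejected. Accepting states are where Accept strings end.
a: 0a undefined. 0a->0: no, a/aa meet in 0. Open state 1: 0a->1.
b: 0b undefined. 0b->0: no, a/ba meet in 1. 0b->1: ok.
aa: 1a undefined. 1a->0: no, baaba/aabba meet in 1 with "ba" left. 1a->1: no, a/ba meet in 1. Open state 2: 1a->2.
ab: 1b undefined. 1b->0: no, a/abbbb meet in 1. 1b->1: no, a/ab meet in 1. 1b->2: no, bbba/baba meet in 2 with "ba" left. Open state 3: 1b->3.
aaa: 2a undefined. 2a->0: no, a/baab meet in 1. 2a->1: ok.
aab: 2b undefined. 2b->0: no, a/baba meet in 1. 2b->1: no, baaba/aabba meet in 3 with "a" left. 2b->2: no, a/baba meet in 1. 2b->3: no, bbba/aabba meet in 3 with "ba" left. Open state 4: 2b->4.
aba: 3a undefined. 3a->0: no, a/aaabab meet in 1. 3a->1: ok.
abb: 3b undefined. 3b->0: no, abbaa/ba meet in 2. 3b->1: no, abbaa/abbbb meet in 1. 3b->2: no, abbaa/ba meet in 2. 3b->3: no, abbaa/ba meet in 2. 3b->4: no, bbba/baba meet in 4 with "a" left. Open state 5: 3b->5.
aabb: 4b undefined. 4b->0: no, a/aabba meet in 1. 4b->1: ok.
abba: 5a undefined. 5a->0: ok.
abbb: 5b undefined. 5b->0: no, abbaa/abbbb meet in 1. 5b->1: ok.
baba: 4a undefined. 4a->0: no, bbba/baba meet in 0. 4a->1: no, abbaa/baba meet in 1. 4a->2: ok.
All examples now run through 6 states with every (state, symbol) defined. Accept strings end in {0,1,4}, Reject strings end in {2,3}; accept={0,1,4}.

states=6 start=0 accept={0,1,4} delta: 0a->1 0b->1 1a->2 1b->3 2a->1 2b->4 3a->1 3b->5 4a->2 4b->1 5a->0 5b->1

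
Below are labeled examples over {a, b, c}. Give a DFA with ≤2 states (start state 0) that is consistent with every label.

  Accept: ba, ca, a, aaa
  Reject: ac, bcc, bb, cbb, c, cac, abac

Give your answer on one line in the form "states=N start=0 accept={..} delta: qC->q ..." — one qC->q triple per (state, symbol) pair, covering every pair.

states=2 start=0 accept={0} delta: 0a->0 0b->1 0c->1 1a->0 1b->1 1c->0

State merging on the prefix tree: take the shortest (then alphabetical) example prefix whose next move is undefined and point that move at state 0, else 1, else 2, ...; a target is out if some Accept/Reject pair would then sit in one state with the same input left (inseparable). If every existing state is out, open a new one.
a: 0a undefined. 0a->0: ok.
b: 0b undefined. 0b->0: no, ba/bb meet in 0. Open state 1: 0b->1.
c: 0c undefined. 0c->0: no, ca/ac meet in 0. 0c->1: ok.
ba: 1a undefined. 1a->0: ok.
bb: 1b undefined. 1b->0: no, ba/bb meet in 0. 1b->1: ok.
bc: 1c undefined. 1c->0: ok.
All examples now run through 2 states with every (state, symbol) defined. Accept strings end in {0}, Reject strings end in {1}; accept={0}.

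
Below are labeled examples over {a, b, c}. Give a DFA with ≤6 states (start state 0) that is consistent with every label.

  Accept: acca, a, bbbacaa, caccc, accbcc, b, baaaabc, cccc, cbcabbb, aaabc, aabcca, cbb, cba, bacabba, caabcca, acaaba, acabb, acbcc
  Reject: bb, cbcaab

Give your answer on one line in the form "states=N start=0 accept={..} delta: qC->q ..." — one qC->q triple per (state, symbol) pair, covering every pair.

states=3 start=0 accept={0,1} delta: 0a->0 0b->1 0c->1 1a->1 1b->2 1c->0 2a->0 2b->0 2c->1

Fold the examples into a partial DFA from state 0: repeatedly fix the first undefined (state, symbol) met by the shortest-then-alphabetical prefix, trying targets in increasing order and rejecting any under which an Accept and a Reject string meet in one state with the same remainder; add a state when all current targets are rejected. Accepting states are where Accept strings end.
a: 0a undefined. 0a->0: ok.
b: 0b undefined. 0b->0: no, a/bb meet in 0. Open state 1: 0b->1.
c: 0c undefined. 0c->0: no, cbb/bb meet in 1 with "b" left. 0c->1: ok.
ba: 1a undefined. 1a->0: no, acabb/bb meet in 1 with "b" left. 1a->1: ok.
bb: 1b undefined. 1b->0: no, a/bb meet in 0. 1b->1: no, b/bb meet in 1. Open state 2: 1b->2.
cc: 1c undefined. 1c->0: ok.
bbb: 2b undefined. 2b->0: ok.
cba: 2a undefined. 2a->0: ok.
cbc: 2c undefined. 2c->0: no, bbbacaa/cbcaab meet in 1. 2c->1: ok.
All examples now run through 3 states with every (state, symbol) defined. Accept strings end in {0,1}, Reject strings end in {2}; accept={0,1}.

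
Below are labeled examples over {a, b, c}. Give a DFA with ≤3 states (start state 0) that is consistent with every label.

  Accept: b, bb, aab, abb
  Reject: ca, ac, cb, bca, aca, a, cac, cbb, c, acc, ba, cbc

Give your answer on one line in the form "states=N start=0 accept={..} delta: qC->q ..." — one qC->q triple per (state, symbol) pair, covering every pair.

states=3 start=0 accept={1} delta: 0a->0 0b->1 0c->2 1a->0 1b->1 1c->0 2a->0 2b->2 2c->0

Grow the machine one transition at a time. Run the examples from 0; the earliest place one falls off (shortest prefix, ties alphabetical) gets sent to the lowest-numbered state that keeps every Accept/Reject pair distinguishable — a pair clashes when both reach the same state with identical unread suffix — and to a fresh state only if none does.
a: 0a undefined. 0a->0: ok.
b: 0b undefined. 0b->0: no, b/a meet in 0. Open state 1: 0b->1.
c: 0c undefined. 0c->0: no, b/cb meet in 1. 0c->1: no, b/ac meet in 1. Open state 2: 0c->2.
ba: 1a undefined. 1a->0: ok.
bb: 1b undefined. 1b->0: no, bb/a meet in 0. 1b->1: ok.
bc: 1c undefined. 1c->0: ok.
ca: 2a undefined. 2a->0: ok.
cb: 2b undefined. 2b->0: no, b/cbb meet in 1. 2b->1: no, b/cb meet in 1. 2b->2: ok.
acc: 2c undefined. 2c->0: ok.
All examples now run through 3 states with every (state, symbol) defined. Accept strings end in {1}, Reject strings end in {0,2}; accept={1}.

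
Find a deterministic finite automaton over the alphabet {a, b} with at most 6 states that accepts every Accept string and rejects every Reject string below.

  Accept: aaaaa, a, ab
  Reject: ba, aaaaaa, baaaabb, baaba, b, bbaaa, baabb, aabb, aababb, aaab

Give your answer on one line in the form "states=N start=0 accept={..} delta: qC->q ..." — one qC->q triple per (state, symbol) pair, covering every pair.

Grow the machine one transition at a time. Run the examples from 0; the earliest place one falls off (shortest prefix, ties alphabetical) gets sent to the lowest-numbered state that keeps every Accept/Reject pair distinguishable — a pair clashes when both reach the same state with identical unread suffix — and to a fresh state only if none does.
a: 0a undefined. 0a->0: no, aaaaa/aaaaaa meet in 0. Open state 1: 0a->1.
b: 0b undefined. 0b->0: no, a/ba meet in 1. 0b->1: no, a/b meet in 1. Open state 2: 0b->2.
aa: 1a undefined. 1a->0: no, ab/aaab meet in 1 with "b" left. 1a->1: no, aaaaa/aaaaaa meet in 1. 1a->2: ok.
ab: 1b undefined. 1b->0: ok.
ba: 2a undefined. 2a->0: no, aaaaa/b meet in 2. 2a->1: no, aaaaa/ba meet in 1. 2a->2: no, aaaaa/ba meet in 2. Open state 3: 2a->3.
bb: 2b undefined. 2b->0: ok.
baa: 3a undefined. 3a->0: no, ab/baabb meet in 0. 3a->1: no, aaaaa/b meet in 2. 3a->2: no, aaaaa/ba meet in 3. 3a->3: no, aaaaa/ba meet in 3. Open state 4: 3a->4.
aaab: 3b undefined. 3b->0: no, ab/aaab meet in 0. 3b->1: no, a/aaab meet in 1. 3b->2: ok.
baaa: 4a undefined. 4a->0: no, a/aaaaaa meet in 1. 4a->1: ok.
baab: 4b undefined. 4b->0: no, aaaaa/baaba meet in 1. 4b->1: no, ab/baabb meet in 0. 4b->2: no, ab/baabb meet in 0. 4b->3: ok.
All examples now run through 5 states with every (state, symbol) defined. Accept strings end in {0,1}, Reject strings end in {2,3,4}; accept={0,1}.

states=5 start=0 accept={0,1} delta: 0a->1 0b->2 1a->2 1b->0 2a->3 2b->0 3a->4 3b->2 4a->1 4b->3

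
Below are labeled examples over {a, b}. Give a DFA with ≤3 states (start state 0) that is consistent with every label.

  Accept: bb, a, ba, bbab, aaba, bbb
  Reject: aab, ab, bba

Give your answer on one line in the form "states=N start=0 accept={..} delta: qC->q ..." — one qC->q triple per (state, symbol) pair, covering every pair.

Grow the machine one transition at a time. Run the examples from 0; the earliest place one falls off (shortest prefix, ties alphabetical) gets sent to the lowest-numbered state that keeps every Accept/Reject pair distinguishable — a pair clashes when both reach the same state with identical unread suffix — and to a fresh state only if none does.
a: 0a undefined. 0a->0: ok.
b: 0b undefined. 0b->0: no, bb/aab meet in 0. Open state 1: 0b->1.
ba: 1a undefined. 1a->0: ok.
bb: 1b undefined. 1b->0: no, bb/bba meet in 0. 1b->1: no, bb/aab meet in 1. Open state 2: 1b->2.
bba: 2a undefined. 2a->0: no, a/bba meet in 0. 2a->1: ok.
bbb: 2b undefined. 2b->0: ok.
All examples now run through 3 states with every (state, symbol) defined. Accept strings end in {0,2}, Reject strings end in {1}; accept={0,2}.

states=3 start=0 accept={0,2} delta: 0a->0 0b->1 1a->0 1b->2 2a->1 2b->0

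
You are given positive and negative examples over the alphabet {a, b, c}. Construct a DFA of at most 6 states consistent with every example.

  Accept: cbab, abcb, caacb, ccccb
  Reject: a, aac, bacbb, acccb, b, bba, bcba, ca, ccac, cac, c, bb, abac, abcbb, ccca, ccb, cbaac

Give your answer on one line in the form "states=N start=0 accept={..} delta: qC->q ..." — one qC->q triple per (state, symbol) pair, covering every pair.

Grow the machine one transition at a time. Run the examples from 0; the earliest place one falls off (shortest prefix, ties alphabetical) gets sent to the lowest-numbered state that keeps every Accept/Reject pair distinguishable — a pair clashes when both reach the same state with identical unread suffix — and to a fresh state only if none does.
a: 0a undefined. 0a->0: ok.
b: 0b undefined. 0b->0: ok.
c: 0c undefined. 0c->0: no, cbab/a meet in 0. Open state 1: 0c->1.
ca: 1a undefined. 1a->0: ok.
cb: 1b undefined. 1b->0: no, cbab/a meet in 0. 1b->1: no, cbab/a meet in 0. Open state 2: 1b->2.
cc: 1c undefined. 1c->0: no, abcb/acccb meet in 2. 1c->1: no, abcb/acccb meet in 2. 1c->2: ok.
cba: 2a undefined. 2a->0: no, cbab/a meet in 0. 2a->1: no, cbab/ccac meet in 2. 2a->2: no, cbab/bacbb meet in 2 with "b" left. Open state 3: 2a->3.
ccb: 2b undefined. 2b->0: ok.
ccc: 2c undefined. 2c->0: ok.
cbaa: 3a undefined. 3a->0: ok.
cbab: 3b undefined. 3b->0: no, cbab/a meet in 0. 3b->1: no, cbab/aac meet in 1. 3b->2: ok.
ccac: 3c undefined. 3c->0: ok.
All examples now run through 4 states with every (state, symbol) defined. Accept strings end in {2}, Reject strings end in {0,1,3}; accept={2}.

states=4 start=0 accept={2} delta: 0a->0 0b->0 0c->1 1a->0 1b->2 1c->2 2a->3 2b->0 2c->0 3a->0 3b->2 3c->0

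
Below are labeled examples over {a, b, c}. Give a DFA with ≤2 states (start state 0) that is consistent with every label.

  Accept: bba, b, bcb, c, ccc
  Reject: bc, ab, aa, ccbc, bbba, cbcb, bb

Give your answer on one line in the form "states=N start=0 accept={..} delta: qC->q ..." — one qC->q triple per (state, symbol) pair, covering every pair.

Fold the examples into a partial DFA from state 0: repeatedly fix the first undefined (state, symbol) met by the shortest-then-alphabetical prefix, trying targets in increasing order and rejecting any under which an Accept and a Reject string meet in one state with the same remainder; add a state when all current targets are rejected. Accepting states are where Accept strings end.
a: 0a undefined. 0a->0: no, b/ab meet in 0 with "b" left. Open state 1: 0a->1.
b: 0b undefined. 0b->0: no, bba/bbba meet in 1. 0b->1: ok.
c: 0c undefined. 0c->0: no, bcb/cbcb meet in 1 with "cb" left. 0c->1: ok.
aa: 1a undefined. 1a->0: ok.
ab: 1b undefined. 1b->0: ok.
bc: 1c undefined. 1c->0: ok.
All examples now run through 2 states with every (state, symbol) defined. Accept strings end in {1}, Reject strings end in {0}; accept={1}.

states=2 start=0 accept={1} delta: 0a->1 0b->1 0c->1 1a->0 1b->0 1c->0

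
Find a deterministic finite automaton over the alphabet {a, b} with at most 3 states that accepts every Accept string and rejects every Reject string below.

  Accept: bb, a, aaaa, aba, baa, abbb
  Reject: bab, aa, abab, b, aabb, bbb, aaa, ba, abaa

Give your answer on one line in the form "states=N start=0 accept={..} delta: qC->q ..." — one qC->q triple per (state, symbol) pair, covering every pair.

states=3 start=0 accept={1} delta: 0a->1 0b->2 1a->2 1b->0 2a->0 2b->1

State merging on the prefix tree: take the shortest (then alphabetical) example prefix whose next move is undefined and point that move at state 0, else 1, else 2, ...; a target is out if some Accept/Reject pair would then sit in one state with the same input left (inseparable). If every existing state is out, open a new one.
a: 0a undefined. 0a->0: no, bb/aabb meet in 0 with "bb" left. Open state 1: 0a->1.
b: 0b undefined. 0b->0: no, bb/b meet in 0. 0b->1: no, a/b meet in 1. Open state 2: 0b->2.
aa: 1a undefined. 1a->0: no, bb/aabb meet in 2 with "b" left. 1a->1: no, a/aa meet in 1. 1a->2: ok.
ab: 1b undefined. 1b->0: ok.
ba: 2a undefined. 2a->0: ok.
bb: 2b undefined. 2b->0: no, bb/abab meet in 0. 2b->1: ok.
All examples now run through 3 states with every (state, symbol) defined. Accept strings end in {1}, Reject strings end in {0,2}; accept={1}.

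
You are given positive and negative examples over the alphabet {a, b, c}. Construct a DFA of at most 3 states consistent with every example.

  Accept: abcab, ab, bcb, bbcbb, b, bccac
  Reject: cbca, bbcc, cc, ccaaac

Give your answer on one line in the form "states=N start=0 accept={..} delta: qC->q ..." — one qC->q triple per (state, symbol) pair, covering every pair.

Fold the examples into a partial DFA from state 0: repeatedly fix the first undefined (state, symbol) met by the shortest-then-alphabetical prefix, trying targets in increasing order and rejecting any under which an Accept and a Reject string meet in one state with the same remainder; add a state when all current targets are rejected. Accepting states are where Accept strings end.
a: 0a undefined. 0a->0: ok.
b: 0b undefined. 0b->0: ok.
c: 0c undefined. 0c->0: no, abcab/cbca meet in 0. Open state 1: 0c->1.
cb: 1b undefined. 1b->0: ok.
cc: 1c undefined. 1c->0: no, ab/bbcc meet in 0. 1c->1: ok.
cca: 1a undefined. 1a->0: no, abcab/cbca meet in 0. 1a->1: no, bccac/cbca meet in 1. Open state 2: 1a->2.
ccaa: 2a undefined. 2a->0: ok.
abcab: 2b undefined. 2b->0: ok.
bccac: 2c undefined. 2c->0: ok.
All examples now run through 3 states with every (state, symbol) defined. Accept strings end in {0}, Reject strings end in {1,2}; accept={0}.

states=3 start=0 accept={0} delta: 0a->0 0b->0 0c->1 1a->2 1b->0 1c->1 2a->0 2b->0 2c->0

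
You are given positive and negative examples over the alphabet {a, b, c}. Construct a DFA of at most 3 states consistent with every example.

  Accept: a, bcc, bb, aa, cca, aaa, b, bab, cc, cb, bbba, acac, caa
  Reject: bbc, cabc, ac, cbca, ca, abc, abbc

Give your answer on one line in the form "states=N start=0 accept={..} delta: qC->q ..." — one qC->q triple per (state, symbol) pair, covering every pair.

State merging on the prefix tree: take the shortest (then alphabetical) example prefix whose next move is undefined and point that move at state 0, else 1, else 2, ...; a target is out if some Accept/Reject pair would then sit in one state with the same input left (inseparable). If every existing state is out, open a new one.
a: 0a undefined. 0a->0: ok.
b: 0b undefined. 0b->0: ok.
c: 0c undefined. 0c->0: no, a/bbc meet in 0. Open state 1: 0c->1.
ca: 1a undefined. 1a->0: no, a/ca meet in 0. 1a->1: no, caa/bbc meet in 1. Open state 2: 1a->2.
cb: 1b undefined. 1b->0: ok.
cc: 1c undefined. 1c->0: ok.
caa: 2a undefined. 2a->0: ok.
cab: 2b undefined. 2b->0: ok.
acac: 2c undefined. 2c->0: ok.
All examples now run through 3 states with every (state, symbol) defined. Accept strings end in {0}, Reject strings end in {1,2}; accept={0}.

states=3 start=0 accept={0} delta: 0a->0 0b->0 0c->1 1a->2 1b->0 1c->0 2a->0 2b->0 2c->0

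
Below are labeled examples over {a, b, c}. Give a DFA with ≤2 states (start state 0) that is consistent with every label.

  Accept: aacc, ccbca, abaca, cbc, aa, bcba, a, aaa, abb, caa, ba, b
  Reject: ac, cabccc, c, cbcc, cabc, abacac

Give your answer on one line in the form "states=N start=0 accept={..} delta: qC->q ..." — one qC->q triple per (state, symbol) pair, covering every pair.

Fold the examples into a partial DFA from state 0: repeatedly fix the first undefined (state, symbol) met by the shortest-then-alphabetical prefix, trying targets in increasing order and rejecting any under which an Accept and a Reject string meet in one state with the same remainder; add a state when all current targets are rejected. Accepting states are where Accept strings end.
a: 0a undefined. 0a->0: ok.
b: 0b undefined. 0b->0: ok.
c: 0c undefined. 0c->0: no, aacc/ac meet in 0. Open state 1: 0c->1.
ca: 1a undefined. 1a->0: ok.
cb: 1b undefined. 1b->0: no, aacc/cbcc meet in 1 with "c" left. 1b->1: ok.
cc: 1c undefined. 1c->0: ok.
All examples now run through 2 states with every (state, symbol) defined. Accept strings end in {0}, Reject strings end in {1}; accept={0}.

states=2 start=0 accept={0} delta: 0a->0 0b->0 0c->1 1a->0 1b->1 1c->0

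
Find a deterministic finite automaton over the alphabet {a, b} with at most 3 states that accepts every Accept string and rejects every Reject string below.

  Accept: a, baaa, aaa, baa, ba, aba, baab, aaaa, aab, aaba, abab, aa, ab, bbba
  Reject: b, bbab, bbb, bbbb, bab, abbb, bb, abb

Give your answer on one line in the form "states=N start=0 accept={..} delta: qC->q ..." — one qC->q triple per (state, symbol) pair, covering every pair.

State merging on the prefix tree: take the shortest (then alphabetical) example prefix whose next move is undefined and point that move at state 0, else 1, else 2, ...; a target is out if some Accept/Reject pair would then sit in one state with the same input left (inseparable). If every existing state is out, open a new one.
a: 0a undefined. 0a->0: no, aab/b meet in 0 with "b" left. Open state 1: 0a->1.
b: 0b undefined. 0b->0: no, ab/bbab meet in 1 with "b" left. 0b->1: no, a/b meet in 1. Open state 2: 0b->2.
aa: 1a undefined. 1a->0: no, aab/b meet in 2. 1a->1: ok.
ab: 1b undefined. 1b->0: ok.
ba: 2a undefined. 2a->0: ok.
bb: 2b undefined. 2b->0: no, ba/bbab meet in 0. 2b->1: no, a/abbb meet in 1. 2b->2: ok.
All examples now run through 3 states with every (state, symbol) defined. Accept strings end in {0,1}, Reject strings end in {2}; accept={0,1}.

states=3 start=0 accept={0,1} delta: 0a->1 0b->2 1a->1 1b->0 2a->0 2b->2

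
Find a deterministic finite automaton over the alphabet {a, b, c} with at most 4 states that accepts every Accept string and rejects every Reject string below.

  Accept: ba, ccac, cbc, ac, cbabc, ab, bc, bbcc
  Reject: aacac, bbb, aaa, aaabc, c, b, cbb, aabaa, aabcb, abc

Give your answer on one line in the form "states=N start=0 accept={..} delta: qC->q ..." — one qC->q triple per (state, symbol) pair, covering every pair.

states=3 start=0 accept={0} delta: 0a->1 0b->1 0c->2 1a->0 1b->0 1c->0 2a->0 2b->2 2c->0

State merging on the prefix tree: take the shortest (then alphabetical) example prefix whose next move is undefined and point that move at state 0, else 1, else 2, ...; a target is out if some Accept/Reject pair would then sit in one state with the same input left (inseparable). If every existing state is out, open a new one.
a: 0a undefined. 0a->0: no, ac/c meet in 0 with "c" left. Open state 1: 0a->1.
b: 0b undefined. 0b->0: no, bc/c meet in 0 with "c" left. 0b->1: ok.
c: 0c undefined. 0c->0: no, ab/cbb meet in 1 with "b" left. 0c->1: no, cbc/abc meet in 1 with "bc" left. Open state 2: 0c->2.
aa: 1a undefined. 1a->0: ok.
ab: 1b undefined. 1b->0: ok.
ac: 1c undefined. 1c->0: ok.
cb: 2b undefined. 2b->0: no, cbc/aaabc meet in 2. 2b->1: no, ba/cbb meet in 0. 2b->2: ok.
cc: 2c undefined. 2c->0: ok.
cba: 2a undefined. 2a->0: ok.
All examples now run through 3 states with every (state, symbol) defined. Accept strings end in {0}, Reject strings end in {1,2}; accept={0}.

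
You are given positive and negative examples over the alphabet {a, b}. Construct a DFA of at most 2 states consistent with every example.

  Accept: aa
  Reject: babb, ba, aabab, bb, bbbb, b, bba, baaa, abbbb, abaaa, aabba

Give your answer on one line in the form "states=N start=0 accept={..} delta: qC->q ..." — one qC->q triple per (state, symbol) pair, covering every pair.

states=2 start=0 accept={0} delta: 0a->0 0b->1 1a->1 1b->1

Fold the examples into a partial DFA from state 0: repeatedly fix the first undefined (state, symbol) met by the shortest-then-alphabetical prefix, trying targets in increasing order and rejecting any under which an Accept and a Reject string meet in one state with the same remainder; add a state when all current targets are rejected. Accepting states are where Accept strings end.
a: 0a undefined. 0a->0: ok.
b: 0b undefined. 0b->0: no, aa/babb meet in 0. Open state 1: 0b->1.
ba: 1a undefined. 1a->0: no, aa/ba meet in 0. 1a->1: ok.
bb: 1b undefined. 1b->0: no, aa/aabab meet in 0. 1b->1: ok.
All examples now run through 2 states with every (state, symbol) defined. Accept strings end in {0}, Reject strings end in {1}; accept={0}.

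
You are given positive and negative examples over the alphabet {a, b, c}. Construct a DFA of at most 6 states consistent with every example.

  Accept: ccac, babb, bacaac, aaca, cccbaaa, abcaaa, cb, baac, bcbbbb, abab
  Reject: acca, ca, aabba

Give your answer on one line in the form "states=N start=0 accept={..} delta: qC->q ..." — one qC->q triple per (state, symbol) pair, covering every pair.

states=3 start=0 accept={0,2} delta: 0a->1 0b->0 0c->0 1a->2 1b->0 1c->0 2a->0 2b->0 2c->2

Grow the machine one transition at a time. Run the examples from 0; the earliest place one falls off (shortest prefix, ties alphabetical) gets sent to the lowest-numbered state that keeps every Accept/Reject pair distinguishable — a pair clashes when both reach the same state with identical unread suffix — and to a fresh state only if none does.
a: 0a undefined. 0a->0: no, aaca/ca meet in 0 with "ca" left. Open state 1: 0a->1.
b: 0b undefined. 0b->0: ok.
c: 0c undefined. 0c->0: ok.
aa: 1a undefined. 1a->0: no, aaca/ca meet in 1. 1a->1: no, cccbaaa/ca meet in 1. Open state 2: 1a->2.
ab: 1b undefined. 1b->0: ok.
ac: 1c undefined. 1c->0: ok.
aab: 2b undefined. 2b->0: ok.
aac: 2c undefined. 2c->0: no, aaca/acca meet in 1. 2c->1: no, bacaac/acca meet in 1. 2c->2: ok.
aaca: 2a undefined. 2a->0: ok.
All examples now run through 3 states with every (state, symbol) defined. Accept strings end in {0,2}, Reject strings end in {1}; accept={0,2}.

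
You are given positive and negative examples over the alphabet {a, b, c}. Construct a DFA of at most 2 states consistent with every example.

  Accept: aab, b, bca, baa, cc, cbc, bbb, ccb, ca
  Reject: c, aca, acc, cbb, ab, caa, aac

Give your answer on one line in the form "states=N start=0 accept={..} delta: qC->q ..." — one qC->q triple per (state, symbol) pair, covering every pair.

Grow the machine one transition at a time. Run the examples from 0; the earliest place one falls off (shortest prefix, ties alphabetical) gets sent to the lowest-numbered state that keeps every Accept/Reject pair distinguishable — a pair clashes when both reach the same state with identical unread suffix — and to a fresh state only if none does.
a: 0a undefined. 0a->0: no, aab/ab meet in 0 with "b" left. Open state 1: 0a->1.
b: 0b undefined. 0b->0: ok.
c: 0c undefined. 0c->0: no, b/c meet in 0. 0c->1: ok.
aa: 1a undefined. 1a->0: ok.
ab: 1b undefined. 1b->0: no, aab/cbb meet in 0. 1b->1: ok.
ac: 1c undefined. 1c->0: ok.
All examples now run through 2 states with every (state, symbol) defined. Accept strings end in {0}, Reject strings end in {1}; accept={0}.

states=2 start=0 accept={0} delta: 0a->1 0b->0 0c->1 1a->0 1b->1 1c->0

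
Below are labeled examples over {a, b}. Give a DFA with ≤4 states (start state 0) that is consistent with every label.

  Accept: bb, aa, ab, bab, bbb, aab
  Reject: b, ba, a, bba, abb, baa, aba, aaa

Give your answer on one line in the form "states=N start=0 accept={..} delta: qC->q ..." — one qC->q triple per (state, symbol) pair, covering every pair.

states=4 start=0 accept={0,3} delta: 0a->1 0b->2 1a->3 1b->0 2a->2 2b->3 3a->1 3b->0

State merging on the prefix tree: take the shortest (then alphabetical) example prefix whose next move is undefined and point that move at state 0, else 1, else 2, ...; a target is out if some Accept/Reject pair would then sit in one state with the same input left (inseparable). If every existing state is out, open a new one.
a: 0a undefined. 0a->0: no, bb/abb meet in 0 with "bb" left. Open state 1: 0a->1.
b: 0b undefined. 0b->0: no, bb/b meet in 0. 0b->1: no, aa/ba meet in 1 with "a" left. Open state 2: 0b->2.
aa: 1a undefined. 1a->0: no, aab/b meet in 2. 1a->1: no, aa/a meet in 1. 1a->2: no, aa/b meet in 2. Open state 3: 1a->3.
ab: 1b undefined. 1b->0: ok.
ba: 2a undefined. 2a->0: no, ab/ba meet in 0. 2a->1: no, aa/baa meet in 3. 2a->2: ok.
bb: 2b undefined. 2b->0: no, bbb/b meet in 2. 2b->1: no, bb/a meet in 1. 2b->2: no, bb/b meet in 2. 2b->3: ok.
aaa: 3a undefined. 3a->0: no, ab/bba meet in 0. 3a->1: ok.
aab: 3b undefined. 3b->0: ok.
All examples now run through 4 states with every (state, symbol) defined. Accept strings end in {0,3}, Reject strings end in {1,2}; accept={0,3}.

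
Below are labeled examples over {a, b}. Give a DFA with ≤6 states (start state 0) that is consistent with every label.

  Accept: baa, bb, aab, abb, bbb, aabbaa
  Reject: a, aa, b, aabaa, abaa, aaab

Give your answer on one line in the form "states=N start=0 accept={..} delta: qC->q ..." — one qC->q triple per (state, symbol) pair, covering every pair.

State merging on the prefix tree: take the shortest (then alphabetical) example prefix whose next move is undefined and point that move at state 0, else 1, else 2, ...; a target is out if some Accept/Reject pair would then sit in one state with the same input left (inseparable). If every existing state is out, open a new one.
a: 0a undefined. 0a->0: no, baa/aabaa meet in 0 with "baa" left. Open state 1: 0a->1.
b: 0b undefined. 0b->0: no, baa/aa meet in 1 with "a" left. 0b->1: ok.
aa: 1a undefined. 1a->0: no, baa/a meet in 1. 1a->1: no, baa/a meet in 1. Open state 2: 1a->2.
ab: 1b undefined. 1b->0: no, abb/a meet in 1. 1b->1: no, baa/abaa meet in 2 with "a" left. 1b->2: no, bb/aa meet in 2. Open state 3: 1b->3.
aaa: 2a undefined. 2a->0: ok.
aab: 2b undefined. 2b->0: ok.
aba: 3a undefined. 3a->0: ok.
abb: 3b undefined. 3b->0: ok.
All examples now run through 4 states with every (state, symbol) defined. Accept strings end in {0,3}, Reject strings end in {1,2}; accept={0,3}.

states=4 start=0 accept={0,3} delta: 0a->1 0b->1 1a->2 1b->3 2a->0 2b->0 3a->0 3b->0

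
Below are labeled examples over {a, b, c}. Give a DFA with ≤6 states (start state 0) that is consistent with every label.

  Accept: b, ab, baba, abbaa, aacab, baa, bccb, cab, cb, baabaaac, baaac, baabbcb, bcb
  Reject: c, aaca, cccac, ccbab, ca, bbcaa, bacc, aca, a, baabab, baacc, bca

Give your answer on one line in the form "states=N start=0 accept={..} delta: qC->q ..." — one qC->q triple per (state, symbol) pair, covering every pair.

states=4 start=0 accept={1,3} delta: 0a->0 0b->1 0c->0 1a->1 1b->2 1c->3 2a->1 2b->0 2c->0 3a->0 3b->1 3c->0

Grow the machine one transition at a time. Run the examples from 0; the earliest place one falls off (shortest prefix, ties alphabetical) gets sent to the lowest-numbered state that keeps every Accept/Reject pair distinguishable — a pair clashes when both reach the same state with identical unread suffix — and to a fresh state only if none does.
a: 0a undefined. 0a->0: ok.
b: 0b undefined. 0b->0: no, b/a meet in 0. Open state 1: 0b->1.
c: 0c undefined. 0c->0: ok.
ba: 1a undefined. 1a->0: no, b/ccbab meet in 1. 1a->1: ok.
bb: 1b undefined. 1b->0: no, b/baabab meet in 1. 1b->1: no, b/ccbab meet in 1. Open state 2: 1b->2.
bc: 1c undefined. 1c->0: no, baaac/c meet in 0. 1c->1: no, b/bacc meet in 1. 1c->2: no, baba/bca meet in 2 with "a" left. Open state 3: 1c->3.
bbc: 2c undefined. 2c->0: ok.
bca: 3a undefined. 3a->0: ok.
bcb: 3b undefined. 3b->0: no, bcb/c meet in 0. 3b->1: ok.
bcc: 3c undefined. 3c->0: ok.
abba: 2a undefined. 2a->0: no, b/baabab meet in 1. 2a->1: ok.
baabb: 2b undefined. 2b->0: ok.
All examples now run through 4 states with every (state, symbol) defined. Accept strings end in {1,3}, Reject strings end in {0,2}; accept={1,3}.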